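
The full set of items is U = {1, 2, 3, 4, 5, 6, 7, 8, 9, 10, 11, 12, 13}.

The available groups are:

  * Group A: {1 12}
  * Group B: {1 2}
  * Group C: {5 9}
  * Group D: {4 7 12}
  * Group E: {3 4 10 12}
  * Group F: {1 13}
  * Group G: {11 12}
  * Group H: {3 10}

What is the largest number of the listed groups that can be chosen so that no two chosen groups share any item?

C, F, G, H are pairwise disjoint (C={5,9}; F={1,13}; G={11,12}; H={3,10}).
Every remaining group overlaps one of these, and no 5 of the listed groups are pairwise disjoint, so 4 is the maximum.

4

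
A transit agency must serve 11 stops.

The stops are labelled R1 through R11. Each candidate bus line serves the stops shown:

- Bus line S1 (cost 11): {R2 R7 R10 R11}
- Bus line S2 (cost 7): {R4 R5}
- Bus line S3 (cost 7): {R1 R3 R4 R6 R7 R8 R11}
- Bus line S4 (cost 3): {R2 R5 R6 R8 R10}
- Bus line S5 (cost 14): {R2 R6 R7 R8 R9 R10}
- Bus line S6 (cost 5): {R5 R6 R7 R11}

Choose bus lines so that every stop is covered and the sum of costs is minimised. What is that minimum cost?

24

S3, S4, S5 together cover every stop (S3 ∪ S4 ∪ S5 = {R1, R2, R3, R4, R5, R6, R7, R8, R9, R10, R11}); total cost 7 + 3 + 14 = 24.
No covering selection has total cost below 24.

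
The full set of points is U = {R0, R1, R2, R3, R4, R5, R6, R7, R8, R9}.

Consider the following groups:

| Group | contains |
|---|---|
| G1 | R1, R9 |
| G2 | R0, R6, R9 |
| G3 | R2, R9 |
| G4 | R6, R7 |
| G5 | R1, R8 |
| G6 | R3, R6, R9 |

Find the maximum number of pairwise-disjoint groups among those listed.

G3, G4, G5 are pairwise disjoint (G3={R2,R9}; G4={R6,R7}; G5={R1,R8}).
Every remaining group overlaps one of these, and no 4 of the listed groups are pairwise disjoint, so 3 is the maximum.

3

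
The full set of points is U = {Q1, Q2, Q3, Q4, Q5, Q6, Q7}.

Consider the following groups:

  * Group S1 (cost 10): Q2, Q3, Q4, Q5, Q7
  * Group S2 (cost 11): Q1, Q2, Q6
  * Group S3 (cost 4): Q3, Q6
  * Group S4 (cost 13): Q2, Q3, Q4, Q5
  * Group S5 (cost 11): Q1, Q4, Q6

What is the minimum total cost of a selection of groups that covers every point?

S1, S2 together cover every point (S1 ∪ S2 = {Q1, Q2, Q3, Q4, Q5, Q6, Q7}); total cost 10 + 11 = 21.
The greedy pick S1, S3, S2 costs 25; no covering selection beats 21.

21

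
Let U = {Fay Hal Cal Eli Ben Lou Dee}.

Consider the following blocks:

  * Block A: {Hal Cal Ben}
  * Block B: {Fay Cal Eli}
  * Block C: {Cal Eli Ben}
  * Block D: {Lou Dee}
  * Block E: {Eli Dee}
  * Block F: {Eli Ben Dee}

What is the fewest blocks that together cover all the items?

3

Take {A, B, D}. Their union is {Fay, Hal, Cal, Eli, Ben, Lou, Dee}, which is all 7 items.
Each block has at most 3 items, and 2·3 = 6 < 7 — so at least 3 blocks are needed, and 3 is optimal.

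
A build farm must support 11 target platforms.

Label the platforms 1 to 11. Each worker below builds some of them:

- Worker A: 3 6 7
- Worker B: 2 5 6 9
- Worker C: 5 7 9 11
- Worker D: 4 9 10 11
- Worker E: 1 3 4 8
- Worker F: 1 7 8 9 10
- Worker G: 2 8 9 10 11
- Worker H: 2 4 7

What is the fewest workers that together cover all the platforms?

B and C and D and E together: B ∪ C ∪ D ∪ E = {1, 2, 3, 4, 5, 6, 7, 8, 9, 10, 11} — every platform is covered.
No 3 of the 8 workers cover everything (all 56 combinations miss at least one platform), so 4 is optimal.

4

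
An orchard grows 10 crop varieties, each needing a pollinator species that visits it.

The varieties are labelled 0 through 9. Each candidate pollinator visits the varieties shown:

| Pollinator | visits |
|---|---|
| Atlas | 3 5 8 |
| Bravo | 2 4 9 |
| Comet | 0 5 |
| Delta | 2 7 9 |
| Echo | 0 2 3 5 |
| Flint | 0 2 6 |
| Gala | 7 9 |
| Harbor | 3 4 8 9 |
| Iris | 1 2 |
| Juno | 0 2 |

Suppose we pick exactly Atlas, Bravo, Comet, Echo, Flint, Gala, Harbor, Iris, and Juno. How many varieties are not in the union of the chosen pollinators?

0

Union of Atlas, Bravo, Comet, Echo, Flint, Gala, Harbor, Iris, Juno = {0, 1, 2, 3, 4, 5, 6, 7, 8, 9} — that's every variety, so 0 are uncovered.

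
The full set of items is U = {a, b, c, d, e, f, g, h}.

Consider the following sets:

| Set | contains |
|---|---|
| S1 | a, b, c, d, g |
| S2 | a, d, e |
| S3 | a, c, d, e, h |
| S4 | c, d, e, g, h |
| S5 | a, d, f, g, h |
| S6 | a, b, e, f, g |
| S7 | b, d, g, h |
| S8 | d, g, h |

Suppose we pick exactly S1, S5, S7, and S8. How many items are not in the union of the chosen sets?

1

Union of S1, S5, S7, S8 = {a, b, c, d, f, g, h}.
Not covered: e — 1 item.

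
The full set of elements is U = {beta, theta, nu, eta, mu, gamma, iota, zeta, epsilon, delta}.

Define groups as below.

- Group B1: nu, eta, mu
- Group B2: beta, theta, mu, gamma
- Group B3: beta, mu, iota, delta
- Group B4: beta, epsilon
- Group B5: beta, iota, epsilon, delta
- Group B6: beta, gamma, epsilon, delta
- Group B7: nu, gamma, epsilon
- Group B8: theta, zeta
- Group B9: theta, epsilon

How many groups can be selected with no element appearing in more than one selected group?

B3, B7, B8 are pairwise disjoint (B3={beta,mu,iota,delta}; B7={nu,gamma,epsilon}; B8={theta,zeta}).
Every remaining group overlaps one of these, and no 4 of the listed groups are pairwise disjoint, so 3 is the maximum.

3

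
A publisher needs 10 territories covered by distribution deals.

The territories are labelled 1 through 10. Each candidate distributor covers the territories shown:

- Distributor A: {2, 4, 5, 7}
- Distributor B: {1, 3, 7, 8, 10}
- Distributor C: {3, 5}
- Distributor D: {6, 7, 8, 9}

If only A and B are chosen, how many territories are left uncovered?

2

Union of A, B = {1, 2, 3, 4, 5, 7, 8, 10}.
Not covered: 6, 9 — 2 territories.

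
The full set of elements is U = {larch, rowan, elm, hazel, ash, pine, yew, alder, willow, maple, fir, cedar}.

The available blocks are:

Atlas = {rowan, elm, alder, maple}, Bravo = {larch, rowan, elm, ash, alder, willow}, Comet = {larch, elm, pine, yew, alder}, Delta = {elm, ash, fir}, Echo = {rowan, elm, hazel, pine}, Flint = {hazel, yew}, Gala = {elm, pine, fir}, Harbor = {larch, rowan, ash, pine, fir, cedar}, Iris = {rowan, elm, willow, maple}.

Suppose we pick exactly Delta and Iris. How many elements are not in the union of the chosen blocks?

Union of Delta, Iris = {rowan, elm, ash, willow, maple, fir}.
Not covered: larch, hazel, pine, yew, alder, cedar — 6 elements.

6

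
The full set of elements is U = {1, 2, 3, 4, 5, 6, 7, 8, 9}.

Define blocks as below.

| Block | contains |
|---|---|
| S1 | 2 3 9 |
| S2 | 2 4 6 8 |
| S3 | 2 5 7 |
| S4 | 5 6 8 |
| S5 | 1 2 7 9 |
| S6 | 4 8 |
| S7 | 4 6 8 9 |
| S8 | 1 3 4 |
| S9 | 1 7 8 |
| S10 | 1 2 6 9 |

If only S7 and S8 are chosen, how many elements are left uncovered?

Union of S7, S8 = {1, 3, 4, 6, 8, 9}.
Not covered: 2, 5, 7 — 3 elements.

3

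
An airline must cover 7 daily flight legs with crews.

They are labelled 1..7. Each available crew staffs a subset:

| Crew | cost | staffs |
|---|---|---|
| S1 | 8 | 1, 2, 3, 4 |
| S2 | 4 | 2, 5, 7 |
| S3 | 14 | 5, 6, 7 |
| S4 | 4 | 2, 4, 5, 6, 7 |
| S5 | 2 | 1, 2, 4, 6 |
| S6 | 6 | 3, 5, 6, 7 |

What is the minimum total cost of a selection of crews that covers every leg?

8

S5, S6 together cover every leg (S5 ∪ S6 = {1, 2, 3, 4, 5, 6, 7}); total cost 2 + 6 = 8.
The greedy pick S5, S2, S6 costs 12; no covering selection beats 8.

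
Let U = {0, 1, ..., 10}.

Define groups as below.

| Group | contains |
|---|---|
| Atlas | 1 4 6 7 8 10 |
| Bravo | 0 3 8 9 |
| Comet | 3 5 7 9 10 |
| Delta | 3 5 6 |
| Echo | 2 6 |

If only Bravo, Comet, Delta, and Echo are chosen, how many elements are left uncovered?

Union of Bravo, Comet, Delta, Echo = {0, 2, 3, 5, 6, 7, 8, 9, 10}.
Not covered: 1, 4 — 2 elements.

2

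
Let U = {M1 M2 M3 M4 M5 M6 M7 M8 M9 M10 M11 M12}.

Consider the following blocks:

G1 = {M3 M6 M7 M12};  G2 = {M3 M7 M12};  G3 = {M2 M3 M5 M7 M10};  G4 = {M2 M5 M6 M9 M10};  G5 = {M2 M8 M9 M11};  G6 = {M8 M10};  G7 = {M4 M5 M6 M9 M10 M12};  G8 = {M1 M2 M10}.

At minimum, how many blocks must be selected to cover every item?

G3, G5, G7, and G8 cover everything between them: the union {M1, M2, M3, M4, M5, M6, M7, M8, M9, M10, M11, M12} is all of U.
No 3 of the 8 blocks cover everything (all 56 combinations miss at least one item), so 4 is optimal.

4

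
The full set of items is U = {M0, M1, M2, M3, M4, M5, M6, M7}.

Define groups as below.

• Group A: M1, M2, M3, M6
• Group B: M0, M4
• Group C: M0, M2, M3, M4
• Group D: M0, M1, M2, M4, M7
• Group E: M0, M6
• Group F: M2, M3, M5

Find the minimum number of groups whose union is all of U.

A, D, and F cover everything between them: the union {M0, M1, M2, M3, M4, M5, M6, M7} is all of U.
Only F contains M5, so F is forced; the remaining 5 items need at least 2 more groups (each remaining group adds at most 4) — so at least 3 groups are needed, and 3 is optimal.

3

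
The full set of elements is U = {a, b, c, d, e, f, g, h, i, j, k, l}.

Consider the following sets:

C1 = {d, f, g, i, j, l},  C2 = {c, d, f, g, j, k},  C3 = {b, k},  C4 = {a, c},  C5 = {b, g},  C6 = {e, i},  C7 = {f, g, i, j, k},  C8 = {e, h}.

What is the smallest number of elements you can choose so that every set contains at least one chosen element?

4

T = {a, e, g, k} meets every set (each contains at least one member of T), and |T| = 4.
The sets C1, C3, C4, C8 are pairwise disjoint, so any hitting set needs a separate element for each — at least 4. Hence 4 is optimal.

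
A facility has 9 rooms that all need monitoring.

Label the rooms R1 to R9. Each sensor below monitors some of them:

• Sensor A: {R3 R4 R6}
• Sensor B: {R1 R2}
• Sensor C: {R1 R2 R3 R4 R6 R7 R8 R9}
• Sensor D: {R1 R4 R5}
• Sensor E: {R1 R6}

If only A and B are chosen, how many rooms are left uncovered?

Union of A, B = {R1, R2, R3, R4, R6}.
Not covered: R5, R7, R8, R9 — 4 rooms.

4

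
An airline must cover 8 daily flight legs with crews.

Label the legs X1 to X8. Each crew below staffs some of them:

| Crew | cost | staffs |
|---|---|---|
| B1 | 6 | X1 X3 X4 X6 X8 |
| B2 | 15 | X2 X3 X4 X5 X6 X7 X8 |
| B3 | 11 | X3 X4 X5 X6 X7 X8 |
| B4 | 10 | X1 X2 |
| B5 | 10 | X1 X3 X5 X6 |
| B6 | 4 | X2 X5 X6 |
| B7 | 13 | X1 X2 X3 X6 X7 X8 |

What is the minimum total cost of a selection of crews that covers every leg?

B1, B2 together cover every leg (B1 ∪ B2 = {X1, X2, X3, X4, X5, X6, X7, X8}); total cost 6 + 15 = 21.
No covering selection has total cost below 21.

21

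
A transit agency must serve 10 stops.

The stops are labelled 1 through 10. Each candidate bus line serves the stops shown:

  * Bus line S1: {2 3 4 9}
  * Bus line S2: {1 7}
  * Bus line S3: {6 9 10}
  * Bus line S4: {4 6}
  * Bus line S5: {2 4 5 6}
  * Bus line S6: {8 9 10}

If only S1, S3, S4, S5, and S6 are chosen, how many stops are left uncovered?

Union of S1, S3, S4, S5, S6 = {2, 3, 4, 5, 6, 8, 9, 10}.
Not covered: 1, 7 — 2 stops.

2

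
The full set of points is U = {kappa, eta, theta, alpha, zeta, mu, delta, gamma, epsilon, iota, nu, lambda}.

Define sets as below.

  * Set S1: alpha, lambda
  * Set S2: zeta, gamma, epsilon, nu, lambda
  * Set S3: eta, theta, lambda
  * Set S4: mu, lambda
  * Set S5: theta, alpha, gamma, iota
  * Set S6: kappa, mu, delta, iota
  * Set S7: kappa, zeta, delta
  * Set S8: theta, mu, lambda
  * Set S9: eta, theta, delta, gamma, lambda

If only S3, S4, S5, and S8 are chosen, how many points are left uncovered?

Union of S3, S4, S5, S8 = {eta, theta, alpha, mu, gamma, iota, lambda}.
Not covered: kappa, zeta, delta, epsilon, nu — 5 points.

5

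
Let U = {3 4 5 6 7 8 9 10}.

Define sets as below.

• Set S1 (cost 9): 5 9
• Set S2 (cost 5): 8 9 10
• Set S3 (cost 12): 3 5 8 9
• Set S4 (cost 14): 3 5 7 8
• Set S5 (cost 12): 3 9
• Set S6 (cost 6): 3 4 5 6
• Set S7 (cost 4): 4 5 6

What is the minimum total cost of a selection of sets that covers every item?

S2, S4, S7 together cover every item (S2 ∪ S4 ∪ S7 = {3, 4, 5, 6, 7, 8, 9, 10}); total cost 5 + 14 + 4 = 23.
The greedy pick S7, S2, S6, S4 costs 29; no covering selection beats 23.

23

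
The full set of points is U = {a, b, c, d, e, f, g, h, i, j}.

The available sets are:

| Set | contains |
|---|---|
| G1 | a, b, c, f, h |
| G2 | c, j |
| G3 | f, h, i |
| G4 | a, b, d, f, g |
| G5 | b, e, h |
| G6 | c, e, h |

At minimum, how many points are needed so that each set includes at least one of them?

T = {d, h, j} meets every set (each contains at least one member of T), and |T| = 3.
No choice of 2 points meets every set, so 3 is the minimum.

3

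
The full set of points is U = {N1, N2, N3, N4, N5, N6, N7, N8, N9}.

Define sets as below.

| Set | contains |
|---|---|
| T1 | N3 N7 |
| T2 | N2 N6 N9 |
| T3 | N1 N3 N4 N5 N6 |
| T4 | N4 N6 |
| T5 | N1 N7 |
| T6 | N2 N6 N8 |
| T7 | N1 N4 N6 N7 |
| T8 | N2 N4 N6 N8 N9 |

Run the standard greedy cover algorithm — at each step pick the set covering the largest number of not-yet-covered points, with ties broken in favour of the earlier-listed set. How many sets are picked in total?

3

Greedy: pick T3 (covers 5 new) → pick T8 (covers 3 new) → pick T1 (covers 1 new). Total picks: 3.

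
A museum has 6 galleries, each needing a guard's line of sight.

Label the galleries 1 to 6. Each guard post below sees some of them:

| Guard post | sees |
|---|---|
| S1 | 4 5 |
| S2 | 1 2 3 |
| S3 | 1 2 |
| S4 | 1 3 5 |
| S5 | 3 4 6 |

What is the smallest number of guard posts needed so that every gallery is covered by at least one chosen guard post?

Take {S2, S4, S5}. Their union is {1, 2, 3, 4, 5, 6}, which is all 6 galleries.
Only S5 contains 6, so S5 is forced; the remaining 3 galleries need at least 2 more guard posts (each remaining guard post adds at most 2) — so at least 3 guard posts are needed, and 3 is optimal.

3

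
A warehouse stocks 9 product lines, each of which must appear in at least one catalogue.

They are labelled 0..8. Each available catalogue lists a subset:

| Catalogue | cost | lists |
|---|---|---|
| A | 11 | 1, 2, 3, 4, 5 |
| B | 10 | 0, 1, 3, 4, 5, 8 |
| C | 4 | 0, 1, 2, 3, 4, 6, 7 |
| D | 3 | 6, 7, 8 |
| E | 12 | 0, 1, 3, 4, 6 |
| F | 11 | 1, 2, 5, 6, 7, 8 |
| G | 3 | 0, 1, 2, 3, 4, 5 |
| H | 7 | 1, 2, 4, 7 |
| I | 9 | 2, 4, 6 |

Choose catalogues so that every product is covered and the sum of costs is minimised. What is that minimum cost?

6

D, G together cover every product (D ∪ G = {0, 1, 2, 3, 4, 5, 6, 7, 8}); total cost 3 + 3 = 6.
No covering selection has total cost below 6.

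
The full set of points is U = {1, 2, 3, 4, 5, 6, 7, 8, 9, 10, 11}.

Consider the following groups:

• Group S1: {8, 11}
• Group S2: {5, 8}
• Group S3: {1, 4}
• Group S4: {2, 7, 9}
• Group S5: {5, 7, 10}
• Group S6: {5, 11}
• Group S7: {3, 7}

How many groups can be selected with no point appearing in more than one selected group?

3

S3, S4, S6 are pairwise disjoint (S3={1,4}; S4={2,7,9}; S6={5,11}).
Every remaining group overlaps one of these, and no 4 of the listed groups are pairwise disjoint, so 3 is the maximum.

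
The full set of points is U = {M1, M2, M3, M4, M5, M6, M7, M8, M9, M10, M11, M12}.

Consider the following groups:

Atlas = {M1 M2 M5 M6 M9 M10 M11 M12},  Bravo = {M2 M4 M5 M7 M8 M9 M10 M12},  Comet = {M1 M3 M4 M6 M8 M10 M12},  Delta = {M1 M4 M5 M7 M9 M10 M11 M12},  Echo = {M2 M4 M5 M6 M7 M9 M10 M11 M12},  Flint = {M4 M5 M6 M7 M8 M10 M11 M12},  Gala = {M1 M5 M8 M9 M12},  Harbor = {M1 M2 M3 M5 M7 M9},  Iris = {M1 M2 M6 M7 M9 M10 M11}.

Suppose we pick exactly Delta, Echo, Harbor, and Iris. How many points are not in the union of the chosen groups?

Union of Delta, Echo, Harbor, Iris = {M1, M2, M3, M4, M5, M6, M7, M9, M10, M11, M12}.
Not covered: M8 — 1 point.

1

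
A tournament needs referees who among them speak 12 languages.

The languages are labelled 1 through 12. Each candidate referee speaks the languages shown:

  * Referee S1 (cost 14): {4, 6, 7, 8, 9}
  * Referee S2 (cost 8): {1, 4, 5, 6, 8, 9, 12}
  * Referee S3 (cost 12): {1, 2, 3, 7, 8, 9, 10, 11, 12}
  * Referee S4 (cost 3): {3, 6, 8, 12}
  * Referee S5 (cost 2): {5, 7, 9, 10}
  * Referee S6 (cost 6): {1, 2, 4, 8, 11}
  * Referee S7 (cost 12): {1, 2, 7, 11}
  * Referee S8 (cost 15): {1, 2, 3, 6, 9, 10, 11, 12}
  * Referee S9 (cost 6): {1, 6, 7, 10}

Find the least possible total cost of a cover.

11

S4, S5, S6 together cover every language (S4 ∪ S5 ∪ S6 = {1, 2, 3, 4, 5, 6, 7, 8, 9, 10, 11, 12}); total cost 3 + 2 + 6 = 11.
No covering selection has total cost below 11.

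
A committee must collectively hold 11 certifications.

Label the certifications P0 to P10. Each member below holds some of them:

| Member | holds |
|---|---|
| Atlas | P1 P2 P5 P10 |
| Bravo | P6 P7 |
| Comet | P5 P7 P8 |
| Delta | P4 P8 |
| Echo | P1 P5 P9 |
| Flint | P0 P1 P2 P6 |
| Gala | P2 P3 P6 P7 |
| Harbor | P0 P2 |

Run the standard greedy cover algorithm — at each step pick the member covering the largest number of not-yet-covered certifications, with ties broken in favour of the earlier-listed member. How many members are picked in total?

5

Greedy: pick Atlas (covers 4 new) → pick Gala (covers 3 new) → pick Delta (covers 2 new) → pick Echo (covers 1 new) → pick Flint (covers 1 new). Total picks: 5.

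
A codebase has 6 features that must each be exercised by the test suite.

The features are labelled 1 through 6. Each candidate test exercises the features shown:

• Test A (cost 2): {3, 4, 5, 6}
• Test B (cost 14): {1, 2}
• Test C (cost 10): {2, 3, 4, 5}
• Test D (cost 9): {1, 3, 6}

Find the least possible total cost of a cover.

A, B together cover every feature (A ∪ B = {1, 2, 3, 4, 5, 6}); total cost 2 + 14 = 16.
No covering selection has total cost below 16.

16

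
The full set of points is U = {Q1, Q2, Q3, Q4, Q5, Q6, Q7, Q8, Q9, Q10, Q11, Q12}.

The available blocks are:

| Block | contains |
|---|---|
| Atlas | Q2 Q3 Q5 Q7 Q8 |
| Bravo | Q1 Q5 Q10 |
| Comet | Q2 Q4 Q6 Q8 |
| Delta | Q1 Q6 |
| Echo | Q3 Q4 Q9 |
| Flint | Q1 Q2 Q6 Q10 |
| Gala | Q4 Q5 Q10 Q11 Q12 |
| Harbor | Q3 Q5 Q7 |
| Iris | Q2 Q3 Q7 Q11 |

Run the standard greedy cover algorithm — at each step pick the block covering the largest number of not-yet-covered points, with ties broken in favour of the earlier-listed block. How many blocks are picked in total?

4

Greedy: pick Atlas (covers 5 new) → pick Gala (covers 4 new) → pick Delta (covers 2 new) → pick Echo (covers 1 new). Total picks: 4.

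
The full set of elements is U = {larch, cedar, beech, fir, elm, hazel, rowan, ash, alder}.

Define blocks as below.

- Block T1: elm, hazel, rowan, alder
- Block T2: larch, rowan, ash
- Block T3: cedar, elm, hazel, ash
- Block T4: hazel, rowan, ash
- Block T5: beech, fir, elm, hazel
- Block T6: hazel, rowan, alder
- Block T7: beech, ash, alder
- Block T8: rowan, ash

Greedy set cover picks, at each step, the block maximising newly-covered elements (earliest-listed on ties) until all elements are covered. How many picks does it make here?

4

Greedy: pick T1 (covers 4 new) → pick T2 (covers 2 new) → pick T5 (covers 2 new) → pick T3 (covers 1 new). Total picks: 4.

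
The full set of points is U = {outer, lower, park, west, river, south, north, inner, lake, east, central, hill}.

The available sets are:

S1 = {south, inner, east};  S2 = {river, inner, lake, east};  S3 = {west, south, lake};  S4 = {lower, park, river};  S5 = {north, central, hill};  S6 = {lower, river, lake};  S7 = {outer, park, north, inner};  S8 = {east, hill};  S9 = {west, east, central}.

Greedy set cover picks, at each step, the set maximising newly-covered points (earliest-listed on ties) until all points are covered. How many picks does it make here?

Greedy: pick S2 (covers 4 new) → pick S5 (covers 3 new) → pick S3 (covers 2 new) → pick S4 (covers 2 new) → pick S7 (covers 1 new). Total picks: 5.

5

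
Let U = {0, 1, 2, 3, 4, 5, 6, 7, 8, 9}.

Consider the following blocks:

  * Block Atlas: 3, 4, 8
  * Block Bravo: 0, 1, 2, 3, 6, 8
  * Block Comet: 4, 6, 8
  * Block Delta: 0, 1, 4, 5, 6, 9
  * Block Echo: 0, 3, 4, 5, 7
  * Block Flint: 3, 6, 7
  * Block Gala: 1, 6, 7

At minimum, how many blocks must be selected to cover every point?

Take {Bravo, Delta, Gala}. Their union is {0, 1, 2, 3, 4, 5, 6, 7, 8, 9}, which is all 10 points.
Only Bravo contains 2, so Bravo is forced; the remaining 4 points need at least 2 more blocks (each remaining block adds at most 3) — so at least 3 blocks are needed, and 3 is optimal.

3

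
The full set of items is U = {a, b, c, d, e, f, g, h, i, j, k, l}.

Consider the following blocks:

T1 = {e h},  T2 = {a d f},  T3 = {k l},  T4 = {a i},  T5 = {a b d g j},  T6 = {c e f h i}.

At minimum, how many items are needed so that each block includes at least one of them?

3

Take T = {a, h, l}. Each listed block contains at least one of these, so T is a hitting set of size 3.
The blocks T1, T3, T4 are pairwise disjoint, so any hitting set needs a separate item for each — at least 3. Hence 3 is optimal.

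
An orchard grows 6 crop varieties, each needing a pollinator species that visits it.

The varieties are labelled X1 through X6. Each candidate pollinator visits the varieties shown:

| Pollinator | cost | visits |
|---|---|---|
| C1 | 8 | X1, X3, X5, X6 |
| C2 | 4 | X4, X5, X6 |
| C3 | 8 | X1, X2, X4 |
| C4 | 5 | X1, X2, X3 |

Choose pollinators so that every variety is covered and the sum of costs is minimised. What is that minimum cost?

C2, C4 together cover every variety (C2 ∪ C4 = {X1, X2, X3, X4, X5, X6}); total cost 4 + 5 = 9.
No covering selection has total cost below 9.

9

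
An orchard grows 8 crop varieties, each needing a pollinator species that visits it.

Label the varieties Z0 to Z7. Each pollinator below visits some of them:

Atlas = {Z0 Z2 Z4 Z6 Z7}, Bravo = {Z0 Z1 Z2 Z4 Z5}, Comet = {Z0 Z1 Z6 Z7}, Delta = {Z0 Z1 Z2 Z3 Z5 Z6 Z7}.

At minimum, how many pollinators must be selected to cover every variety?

2

Take {Atlas, Delta}. Their union is {Z0, Z1, Z2, Z3, Z4, Z5, Z6, Z7}, which is all 8 varieties.
No single pollinator has all 8 varieties (the largest, Delta, has 7), so 2 is optimal.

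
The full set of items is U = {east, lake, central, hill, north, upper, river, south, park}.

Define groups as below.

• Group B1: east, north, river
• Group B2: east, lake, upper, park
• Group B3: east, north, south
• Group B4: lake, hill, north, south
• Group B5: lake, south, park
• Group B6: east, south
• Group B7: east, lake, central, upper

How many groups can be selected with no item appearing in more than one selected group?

2

B1, B5 are pairwise disjoint (B1={east,north,river}; B5={lake,south,park}).
Every remaining group overlaps one of these, and no 3 of the listed groups are pairwise disjoint, so 2 is the maximum.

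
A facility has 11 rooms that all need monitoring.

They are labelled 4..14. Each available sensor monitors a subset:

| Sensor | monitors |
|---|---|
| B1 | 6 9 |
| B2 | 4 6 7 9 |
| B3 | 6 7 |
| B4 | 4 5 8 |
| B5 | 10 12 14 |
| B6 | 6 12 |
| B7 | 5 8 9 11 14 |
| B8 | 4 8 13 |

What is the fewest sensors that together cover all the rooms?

B2 and B5 and B7 and B8 together: B2 ∪ B5 ∪ B7 ∪ B8 = {4, 5, 6, 7, 8, 9, 10, 11, 12, 13, 14} — every room is covered.
No 3 of the 8 sensors cover everything (all 56 combinations miss at least one room), so 4 is optimal.

4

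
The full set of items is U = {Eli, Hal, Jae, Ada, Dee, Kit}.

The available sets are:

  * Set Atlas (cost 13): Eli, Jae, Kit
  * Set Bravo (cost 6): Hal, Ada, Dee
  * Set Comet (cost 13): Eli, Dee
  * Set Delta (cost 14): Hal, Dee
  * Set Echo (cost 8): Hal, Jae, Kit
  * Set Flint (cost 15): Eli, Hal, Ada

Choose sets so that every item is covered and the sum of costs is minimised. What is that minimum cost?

19

Atlas, Bravo together cover every item (Atlas ∪ Bravo = {Eli, Hal, Jae, Ada, Dee, Kit}); total cost 13 + 6 = 19.
The greedy pick Bravo, Echo, Atlas costs 27; no covering selection beats 19.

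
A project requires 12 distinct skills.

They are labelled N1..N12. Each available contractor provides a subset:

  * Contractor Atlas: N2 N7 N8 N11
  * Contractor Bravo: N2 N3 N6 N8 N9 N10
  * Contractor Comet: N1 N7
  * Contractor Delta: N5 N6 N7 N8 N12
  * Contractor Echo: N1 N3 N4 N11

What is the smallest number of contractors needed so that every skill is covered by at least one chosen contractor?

Take {Bravo, Delta, Echo}. Their union is {N1, N2, N3, N4, N5, N6, N7, N8, N9, N10, N11, N12}, which is all 12 skills.
Only Echo contains N4, so Echo is forced; the remaining 8 skills need at least 2 more contractors (each remaining contractor adds at most 5) — so at least 3 contractors are needed, and 3 is optimal.

3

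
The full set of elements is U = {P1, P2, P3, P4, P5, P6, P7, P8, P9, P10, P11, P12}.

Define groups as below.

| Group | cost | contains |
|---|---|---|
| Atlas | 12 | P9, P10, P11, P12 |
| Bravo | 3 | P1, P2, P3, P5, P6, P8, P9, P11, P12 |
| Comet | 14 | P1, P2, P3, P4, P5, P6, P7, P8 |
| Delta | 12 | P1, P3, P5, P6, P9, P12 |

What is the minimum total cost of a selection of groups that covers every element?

Atlas, Comet together cover every element (Atlas ∪ Comet = {P1, P2, P3, P4, P5, P6, P7, P8, P9, P10, P11, P12}); total cost 12 + 14 = 26.
The greedy pick Bravo, Comet, Atlas costs 29; no covering selection beats 26.

26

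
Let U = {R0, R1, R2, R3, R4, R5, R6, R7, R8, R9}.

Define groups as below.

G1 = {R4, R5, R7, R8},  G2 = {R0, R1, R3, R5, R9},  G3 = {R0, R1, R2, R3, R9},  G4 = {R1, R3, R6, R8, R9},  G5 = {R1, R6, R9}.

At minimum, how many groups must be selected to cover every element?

3

G1, G3, and G5 cover everything between them: the union {R0, R1, R2, R3, R4, R5, R6, R7, R8, R9} is all of U.
Only G3 contains R2, so G3 is forced; the remaining 5 elements need at least 2 more groups (each remaining group adds at most 4) — so at least 3 groups are needed, and 3 is optimal.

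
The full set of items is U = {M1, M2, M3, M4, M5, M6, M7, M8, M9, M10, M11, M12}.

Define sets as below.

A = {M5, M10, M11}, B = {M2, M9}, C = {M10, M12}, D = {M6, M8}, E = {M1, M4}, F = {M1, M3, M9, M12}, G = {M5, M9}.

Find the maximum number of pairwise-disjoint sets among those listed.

B, C, D, E are pairwise disjoint (B={M2,M9}; C={M10,M12}; D={M6,M8}; E={M1,M4}).
Every remaining set overlaps one of these, and no 5 of the listed sets are pairwise disjoint, so 4 is the maximum.

4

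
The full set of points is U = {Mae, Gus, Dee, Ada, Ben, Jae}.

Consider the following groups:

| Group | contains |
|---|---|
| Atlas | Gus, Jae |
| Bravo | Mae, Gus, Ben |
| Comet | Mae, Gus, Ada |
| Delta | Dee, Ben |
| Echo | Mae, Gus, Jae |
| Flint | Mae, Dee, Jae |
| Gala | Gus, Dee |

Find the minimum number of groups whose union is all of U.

3

Comet and Delta and Flint together: Comet ∪ Delta ∪ Flint = {Mae, Gus, Dee, Ada, Ben, Jae} — every point is covered.
Only Comet contains Ada, so Comet is forced; the remaining 3 points need at least 2 more groups (each remaining group adds at most 2) — so at least 3 groups are needed, and 3 is optimal.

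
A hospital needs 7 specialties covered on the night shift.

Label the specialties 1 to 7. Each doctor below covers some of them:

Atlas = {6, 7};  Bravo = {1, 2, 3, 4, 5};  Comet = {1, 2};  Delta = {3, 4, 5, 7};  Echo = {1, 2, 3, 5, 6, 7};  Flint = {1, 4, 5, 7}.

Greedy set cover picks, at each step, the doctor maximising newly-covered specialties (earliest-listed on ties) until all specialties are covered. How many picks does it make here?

Greedy: pick Echo (covers 6 new) → pick Bravo (covers 1 new). Total picks: 2.

2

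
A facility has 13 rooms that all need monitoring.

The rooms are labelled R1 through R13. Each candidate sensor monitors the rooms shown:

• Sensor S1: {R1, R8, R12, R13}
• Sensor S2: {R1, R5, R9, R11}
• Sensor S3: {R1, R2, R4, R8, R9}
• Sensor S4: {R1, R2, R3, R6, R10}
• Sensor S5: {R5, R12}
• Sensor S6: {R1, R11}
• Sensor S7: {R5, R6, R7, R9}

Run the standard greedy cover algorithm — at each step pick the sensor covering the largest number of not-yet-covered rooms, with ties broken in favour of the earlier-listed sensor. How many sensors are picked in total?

5

Greedy: pick S3 (covers 5 new) → pick S4 (covers 3 new) → pick S1 (covers 2 new) → pick S2 (covers 2 new) → pick S7 (covers 1 new). Total picks: 5.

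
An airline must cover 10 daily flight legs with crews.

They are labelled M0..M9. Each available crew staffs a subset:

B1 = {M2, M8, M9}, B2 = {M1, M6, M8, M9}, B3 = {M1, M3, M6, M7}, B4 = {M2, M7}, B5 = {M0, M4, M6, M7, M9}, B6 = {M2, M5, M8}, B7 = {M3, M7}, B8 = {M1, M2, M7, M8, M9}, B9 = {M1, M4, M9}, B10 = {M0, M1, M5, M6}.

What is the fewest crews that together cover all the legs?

3

B3 and B5 and B6 together: B3 ∪ B5 ∪ B6 = {M0, M1, M2, M3, M4, M5, M6, M7, M8, M9} — every leg is covered.
No 2 of the 10 crews cover everything (all 45 combinations miss at least one leg), so 3 is optimal.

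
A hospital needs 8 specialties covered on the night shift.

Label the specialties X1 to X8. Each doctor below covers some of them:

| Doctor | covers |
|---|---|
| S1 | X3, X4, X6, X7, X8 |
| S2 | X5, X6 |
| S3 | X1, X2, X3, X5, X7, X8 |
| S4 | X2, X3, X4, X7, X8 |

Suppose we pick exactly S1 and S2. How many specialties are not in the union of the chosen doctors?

Union of S1, S2 = {X3, X4, X5, X6, X7, X8}.
Not covered: X1, X2 — 2 specialties.

2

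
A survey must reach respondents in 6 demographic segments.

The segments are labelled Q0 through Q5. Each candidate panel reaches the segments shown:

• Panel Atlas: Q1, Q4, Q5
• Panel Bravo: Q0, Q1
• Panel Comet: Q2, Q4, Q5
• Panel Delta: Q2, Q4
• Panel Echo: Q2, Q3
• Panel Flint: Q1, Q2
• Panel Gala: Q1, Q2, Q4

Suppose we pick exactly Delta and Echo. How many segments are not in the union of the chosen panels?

Union of Delta, Echo = {Q2, Q3, Q4}.
Not covered: Q0, Q1, Q5 — 3 segments.

3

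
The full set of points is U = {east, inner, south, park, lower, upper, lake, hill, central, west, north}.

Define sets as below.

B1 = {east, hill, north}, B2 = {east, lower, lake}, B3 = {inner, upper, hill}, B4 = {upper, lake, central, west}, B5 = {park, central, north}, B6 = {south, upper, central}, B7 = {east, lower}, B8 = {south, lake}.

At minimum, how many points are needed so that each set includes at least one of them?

H = {east, inner, south, central} meets every set (each contains at least one member of H), and |H| = 4.
The sets B3, B5, B7, B8 are pairwise disjoint, so any hitting set needs a separate point for each — at least 4. Hence 4 is optimal.

4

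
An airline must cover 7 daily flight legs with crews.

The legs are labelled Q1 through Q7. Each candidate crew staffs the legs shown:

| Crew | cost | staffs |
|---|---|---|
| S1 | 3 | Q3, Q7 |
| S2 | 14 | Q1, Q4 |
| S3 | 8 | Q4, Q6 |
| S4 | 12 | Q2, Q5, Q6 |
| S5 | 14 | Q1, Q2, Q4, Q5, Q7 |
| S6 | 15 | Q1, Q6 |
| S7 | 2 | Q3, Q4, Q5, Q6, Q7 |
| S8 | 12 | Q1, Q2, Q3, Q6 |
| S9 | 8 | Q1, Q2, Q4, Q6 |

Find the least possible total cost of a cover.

10

S7, S9 together cover every leg (S7 ∪ S9 = {Q1, Q2, Q3, Q4, Q5, Q6, Q7}); total cost 2 + 8 = 10.
No covering selection has total cost below 10.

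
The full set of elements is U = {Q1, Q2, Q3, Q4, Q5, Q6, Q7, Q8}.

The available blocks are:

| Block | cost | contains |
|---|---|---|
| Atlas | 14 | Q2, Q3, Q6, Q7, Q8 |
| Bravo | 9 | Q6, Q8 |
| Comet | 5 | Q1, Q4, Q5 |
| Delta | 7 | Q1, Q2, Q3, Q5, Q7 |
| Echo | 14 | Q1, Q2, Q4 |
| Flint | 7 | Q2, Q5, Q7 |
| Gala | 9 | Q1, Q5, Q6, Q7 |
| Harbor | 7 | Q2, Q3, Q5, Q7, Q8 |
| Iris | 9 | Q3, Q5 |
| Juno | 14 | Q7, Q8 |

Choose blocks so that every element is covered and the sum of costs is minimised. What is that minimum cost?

19

Atlas, Comet together cover every element (Atlas ∪ Comet = {Q1, Q2, Q3, Q4, Q5, Q6, Q7, Q8}); total cost 14 + 5 = 19.
The greedy pick Delta, Bravo, Comet costs 21; no covering selection beats 19.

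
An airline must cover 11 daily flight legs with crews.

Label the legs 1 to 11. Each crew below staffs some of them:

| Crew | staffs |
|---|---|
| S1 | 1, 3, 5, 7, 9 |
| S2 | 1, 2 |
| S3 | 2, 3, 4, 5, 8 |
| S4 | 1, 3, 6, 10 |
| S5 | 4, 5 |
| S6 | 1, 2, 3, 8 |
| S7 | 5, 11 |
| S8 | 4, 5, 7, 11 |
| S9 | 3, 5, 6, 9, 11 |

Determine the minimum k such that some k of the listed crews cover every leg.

Take {S1, S3, S4, S8}. Their union is {1, 2, 3, 4, 5, 6, 7, 8, 9, 10, 11}, which is all 11 legs.
No 3 of the 9 crews cover everything (all 84 combinations miss at least one leg), so 4 is optimal.

4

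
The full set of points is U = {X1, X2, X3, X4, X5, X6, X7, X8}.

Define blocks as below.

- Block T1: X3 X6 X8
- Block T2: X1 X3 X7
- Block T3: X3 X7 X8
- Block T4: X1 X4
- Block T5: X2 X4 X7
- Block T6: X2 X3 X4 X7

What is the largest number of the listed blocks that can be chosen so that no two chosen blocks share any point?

2

T3, T4 are pairwise disjoint (T3={X3,X7,X8}; T4={X1,X4}).
Every remaining block overlaps one of these, and no 3 of the listed blocks are pairwise disjoint, so 2 is the maximum.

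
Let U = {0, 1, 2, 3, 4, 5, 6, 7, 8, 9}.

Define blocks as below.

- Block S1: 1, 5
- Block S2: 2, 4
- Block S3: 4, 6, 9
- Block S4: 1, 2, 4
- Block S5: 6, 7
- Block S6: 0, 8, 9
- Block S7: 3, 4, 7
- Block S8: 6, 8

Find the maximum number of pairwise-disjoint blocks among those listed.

4

S1, S2, S5, S6 are pairwise disjoint (S1={1,5}; S2={2,4}; S5={6,7}; S6={0,8,9}).
Every remaining block overlaps one of these, and no 5 of the listed blocks are pairwise disjoint, so 4 is the maximum.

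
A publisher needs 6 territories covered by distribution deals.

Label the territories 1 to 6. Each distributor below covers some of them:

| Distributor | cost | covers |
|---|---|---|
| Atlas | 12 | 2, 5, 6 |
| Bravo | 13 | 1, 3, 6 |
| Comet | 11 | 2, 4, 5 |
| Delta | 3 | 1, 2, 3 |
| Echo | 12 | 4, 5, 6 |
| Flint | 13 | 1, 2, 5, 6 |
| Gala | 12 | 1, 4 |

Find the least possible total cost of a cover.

Delta, Echo together cover every territory (Delta ∪ Echo = {1, 2, 3, 4, 5, 6}); total cost 3 + 12 = 15.
No covering selection has total cost below 15.

15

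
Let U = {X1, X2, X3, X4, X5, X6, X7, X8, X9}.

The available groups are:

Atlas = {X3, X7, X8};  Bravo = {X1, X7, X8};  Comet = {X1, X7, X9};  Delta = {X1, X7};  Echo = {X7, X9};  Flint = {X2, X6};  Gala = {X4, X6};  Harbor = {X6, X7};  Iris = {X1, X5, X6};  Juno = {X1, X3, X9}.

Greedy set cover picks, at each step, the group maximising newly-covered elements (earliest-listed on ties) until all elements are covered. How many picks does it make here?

5

Greedy: pick Atlas (covers 3 new) → pick Iris (covers 3 new) → pick Comet (covers 1 new) → pick Flint (covers 1 new) → pick Gala (covers 1 new). Total picks: 5.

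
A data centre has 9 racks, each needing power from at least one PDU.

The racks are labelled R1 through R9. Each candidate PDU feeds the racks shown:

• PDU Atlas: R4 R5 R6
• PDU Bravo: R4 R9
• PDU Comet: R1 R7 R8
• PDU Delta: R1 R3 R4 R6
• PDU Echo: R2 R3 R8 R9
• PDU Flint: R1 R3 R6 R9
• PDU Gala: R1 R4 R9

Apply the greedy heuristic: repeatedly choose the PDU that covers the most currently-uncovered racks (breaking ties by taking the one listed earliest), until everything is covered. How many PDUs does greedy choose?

4

Greedy: pick Delta (covers 4 new) → pick Echo (covers 3 new) → pick Atlas (covers 1 new) → pick Comet (covers 1 new). Total picks: 4.
(The true minimum cover uses only 3 PDUs, so greedy is not optimal here.)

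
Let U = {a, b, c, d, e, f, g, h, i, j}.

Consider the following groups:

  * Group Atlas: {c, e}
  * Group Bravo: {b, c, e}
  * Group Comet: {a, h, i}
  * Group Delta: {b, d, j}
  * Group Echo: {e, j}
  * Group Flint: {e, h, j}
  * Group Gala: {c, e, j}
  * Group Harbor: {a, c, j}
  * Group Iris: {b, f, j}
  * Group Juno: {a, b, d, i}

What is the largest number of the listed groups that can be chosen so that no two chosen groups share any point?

3

Atlas, Comet, Delta are pairwise disjoint (Atlas={c,e}; Comet={a,h,i}; Delta={b,d,j}).
Every remaining group overlaps one of these, and no 4 of the listed groups are pairwise disjoint, so 3 is the maximum.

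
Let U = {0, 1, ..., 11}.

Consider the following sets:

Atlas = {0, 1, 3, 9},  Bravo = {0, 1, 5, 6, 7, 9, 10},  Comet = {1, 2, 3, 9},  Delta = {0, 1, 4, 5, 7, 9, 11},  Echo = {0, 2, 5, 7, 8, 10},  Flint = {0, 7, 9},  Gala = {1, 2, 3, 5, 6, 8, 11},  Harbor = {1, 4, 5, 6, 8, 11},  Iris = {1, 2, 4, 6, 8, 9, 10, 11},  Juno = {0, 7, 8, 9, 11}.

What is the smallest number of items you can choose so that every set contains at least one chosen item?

Take H = {5, 9}. Each listed set contains at least one of these, so H is a hitting set of size 2.
The sets Flint, Gala are pairwise disjoint, so any hitting set needs a separate item for each — at least 2. Hence 2 is optimal.

2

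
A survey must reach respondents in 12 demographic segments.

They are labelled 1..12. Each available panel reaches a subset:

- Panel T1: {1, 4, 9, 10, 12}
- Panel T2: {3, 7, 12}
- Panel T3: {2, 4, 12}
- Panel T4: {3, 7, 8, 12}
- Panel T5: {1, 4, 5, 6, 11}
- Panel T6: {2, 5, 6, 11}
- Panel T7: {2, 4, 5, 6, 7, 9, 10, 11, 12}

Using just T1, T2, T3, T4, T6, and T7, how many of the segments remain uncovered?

Union of T1, T2, T3, T4, T6, T7 = {1, 2, 3, 4, 5, 6, 7, 8, 9, 10, 11, 12} — that's every segment, so 0 are uncovered.

0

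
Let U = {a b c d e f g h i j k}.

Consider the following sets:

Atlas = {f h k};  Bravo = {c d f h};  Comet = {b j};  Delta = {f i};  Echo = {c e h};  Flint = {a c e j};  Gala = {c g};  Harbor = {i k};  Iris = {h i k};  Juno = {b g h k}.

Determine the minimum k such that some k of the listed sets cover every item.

4

Bravo and Delta and Flint and Juno together: Bravo ∪ Delta ∪ Flint ∪ Juno = {a, b, c, d, e, f, g, h, i, j, k} — every item is covered.
Only Bravo contains d, so Bravo is forced; the remaining 7 items need at least 3 more sets (each remaining set adds at most 3) — so at least 4 sets are needed, and 4 is optimal.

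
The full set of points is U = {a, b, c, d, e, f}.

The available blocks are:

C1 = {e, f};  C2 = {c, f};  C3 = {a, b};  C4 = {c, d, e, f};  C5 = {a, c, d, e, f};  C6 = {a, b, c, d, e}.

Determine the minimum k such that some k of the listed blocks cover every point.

2

Take {C3, C4}. Their union is {a, b, c, d, e, f}, which is all 6 points.
No single block has all 6 points (the largest, C5, has 5), so 2 is optimal.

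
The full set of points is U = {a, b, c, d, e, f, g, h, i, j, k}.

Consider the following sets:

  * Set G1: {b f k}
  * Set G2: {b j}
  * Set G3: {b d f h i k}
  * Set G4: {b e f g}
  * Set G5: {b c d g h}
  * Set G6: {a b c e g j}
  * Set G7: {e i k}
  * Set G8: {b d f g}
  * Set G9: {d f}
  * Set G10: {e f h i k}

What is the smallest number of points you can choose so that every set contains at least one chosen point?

The 3 points {b, e, f} hit every set.
The sets G2, G7, G9 are pairwise disjoint, so any hitting set needs a separate point for each — at least 3. Hence 3 is optimal.

3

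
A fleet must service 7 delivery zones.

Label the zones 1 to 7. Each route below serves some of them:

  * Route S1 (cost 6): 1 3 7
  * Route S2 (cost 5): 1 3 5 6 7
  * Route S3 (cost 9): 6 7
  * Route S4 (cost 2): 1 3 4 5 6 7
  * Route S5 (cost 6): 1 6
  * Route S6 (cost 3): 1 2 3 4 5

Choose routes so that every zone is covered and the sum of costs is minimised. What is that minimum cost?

5

S4, S6 together cover every zone (S4 ∪ S6 = {1, 2, 3, 4, 5, 6, 7}); total cost 2 + 3 = 5.
No covering selection has total cost below 5.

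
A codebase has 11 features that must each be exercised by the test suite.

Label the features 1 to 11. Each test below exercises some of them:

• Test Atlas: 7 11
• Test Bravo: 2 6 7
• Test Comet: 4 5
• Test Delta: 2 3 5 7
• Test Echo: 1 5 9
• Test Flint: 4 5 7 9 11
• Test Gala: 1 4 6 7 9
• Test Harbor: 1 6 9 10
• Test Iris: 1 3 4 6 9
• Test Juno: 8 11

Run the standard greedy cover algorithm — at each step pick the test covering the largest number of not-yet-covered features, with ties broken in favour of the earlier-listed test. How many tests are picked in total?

Greedy: pick Flint (covers 5 new) → pick Harbor (covers 3 new) → pick Delta (covers 2 new) → pick Juno (covers 1 new). Total picks: 4.

4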